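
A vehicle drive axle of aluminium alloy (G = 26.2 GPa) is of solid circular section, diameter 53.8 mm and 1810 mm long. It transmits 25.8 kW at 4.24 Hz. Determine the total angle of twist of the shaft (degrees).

ω = 2π·4.24 = 26.64 rad/s, so T = P/ω = 25.8×10³ / 26.64 = 968.4 N·m.
J = πd⁴/32 = π(0.0538)⁴/32 = 8.225×10^-7 m⁴.
θ = T·L/(G·J) = 968.4 × 1.81 / (26.2×10⁹ × 8.225×10^-7) = 0.08134 rad.

4.66°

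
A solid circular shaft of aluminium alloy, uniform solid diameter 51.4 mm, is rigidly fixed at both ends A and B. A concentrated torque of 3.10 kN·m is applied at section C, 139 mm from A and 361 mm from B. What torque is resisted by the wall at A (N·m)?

2240 N·m

With uniform GJ and both ends fixed, compatibility θ_AC = θ_CB gives T_A·a = T_B·b, together with T_A + T_B = T₀.
T_A = T₀·b/(a+b) = 3100·361/500.0 = 2238 N·m; T_B = 861.8 N·m.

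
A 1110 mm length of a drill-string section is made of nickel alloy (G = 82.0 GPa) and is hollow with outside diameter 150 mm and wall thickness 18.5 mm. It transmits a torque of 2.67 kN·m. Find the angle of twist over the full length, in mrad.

J = π(d_o⁴ − d_i⁴)/32 = π(0.150⁴ − 0.113⁴)/32 = 3.369×10^-5 m⁴.
θ = T·L/(G·J) = 2670 × 1.11 / (82.0×10⁹ × 3.369×10^-5) = 1.073×10^-3 rad.

1.07 mrad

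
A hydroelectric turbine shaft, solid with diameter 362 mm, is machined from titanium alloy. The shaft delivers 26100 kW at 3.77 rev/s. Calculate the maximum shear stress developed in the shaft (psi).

ω = 2π·3.77 = 23.69 rad/s, so T = P/ω = 26100×10³ / 23.69 = 1.102e6 N·m.
J = πd⁴/32 = π(0.362)⁴/32 = 1.686×10^-3 m⁴.
τ_max = T·r/J = 1.102e6 × 0.181 / 1.686×10^-3 = 1.183×10^8 Pa.

17200 psi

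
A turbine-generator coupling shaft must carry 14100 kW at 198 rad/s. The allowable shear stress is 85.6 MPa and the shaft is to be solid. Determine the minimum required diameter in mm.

ω = 198 rad/s, so T = P/ω = 14100×10³ / 198.0 = 71210 N·m.
For a solid shaft τ_max = 16T/(πd³), so d = (16T/(π τ_allow))^(1/3) = (16·71210/(π·8.56×10^7))^(1/3) = 0.1618 m.

162 mm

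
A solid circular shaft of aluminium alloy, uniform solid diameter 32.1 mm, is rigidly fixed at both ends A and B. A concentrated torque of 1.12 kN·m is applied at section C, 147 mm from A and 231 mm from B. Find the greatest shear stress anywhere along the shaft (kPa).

105000 kPa

With uniform GJ and both ends fixed, compatibility θ_AC = θ_CB gives T_A·a = T_B·b, together with T_A + T_B = T₀.
T_A = T₀·b/(a+b) = 1120·231/378.0 = 684.4 N·m; T_B = 435.6 N·m.
τ in each portion: τ_AC = 1.05×10^8 Pa, τ_CB = 6.71×10^7 Pa; maximum is in AC.
τ_max = T_AC·r/J = 684.4·0.0161/1.04×10^-7 = 1.054×10^8 Pa.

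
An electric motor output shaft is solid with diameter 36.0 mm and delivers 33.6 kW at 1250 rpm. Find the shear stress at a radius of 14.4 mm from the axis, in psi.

3250 psi

ω = 2π·1250/60 = 130.9 rad/s, so T = P/ω = 33.6×10³ / 130.9 = 256.7 N·m.
J = πd⁴/32 = π(0.0360)⁴/32 = 1.649×10^-7 m⁴.
Shear stress varies linearly with radius: τ = T·r/J = 256.7 × 0.0144 / 1.649×10^-7 = 2.242×10^7 Pa.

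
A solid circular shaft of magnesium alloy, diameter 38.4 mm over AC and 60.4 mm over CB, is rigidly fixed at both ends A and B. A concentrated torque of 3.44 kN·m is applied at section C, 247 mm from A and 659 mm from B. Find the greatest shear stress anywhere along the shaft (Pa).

Compatibility: T_A·a/J_AC = T_B·b/J_CB with T_A + T_B = T₀.
J_AC = 2.13×10^-7 m⁴, J_CB = 1.31×10^-6 m⁴, so T_A = T₀·(J_AC/a)/((J_AC/a)+(J_CB/b)) = 1044 N·m, T_B = 2396 N·m.
τ in each portion: τ_AC = 9.39×10^7 Pa, τ_CB = 5.54×10^7 Pa; maximum is in AC.
τ_max = T_AC·r/J = 1044·0.0192/2.13×10^-7 = 9.393×10^7 Pa.

9.39e7 Pa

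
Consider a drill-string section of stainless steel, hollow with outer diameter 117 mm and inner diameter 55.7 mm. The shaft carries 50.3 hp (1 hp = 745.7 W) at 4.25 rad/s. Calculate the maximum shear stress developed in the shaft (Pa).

ω = 4.25 rad/s, so T = P/ω = 50.3×745.7 / 4.250 = 8826 N·m.
J = π(d_o⁴ − d_i⁴)/32 = π(0.117⁴ − 0.0557⁴)/32 = 1.745×10^-5 m⁴.
τ_max = T·r/J = 8826 × 0.0585 / 1.745×10^-5 = 2.958×10^7 Pa.

2.96e7 Pa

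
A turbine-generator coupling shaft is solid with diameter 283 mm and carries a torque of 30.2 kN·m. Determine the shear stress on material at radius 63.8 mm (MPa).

J = πd⁴/32 = π(0.283)⁴/32 = 6.297×10^-4 m⁴.
Shear stress varies linearly with radius: τ = T·r/J = 30200 × 0.0638 / 6.297×10^-4 = 3.060×10^6 Pa.

3.06 MPa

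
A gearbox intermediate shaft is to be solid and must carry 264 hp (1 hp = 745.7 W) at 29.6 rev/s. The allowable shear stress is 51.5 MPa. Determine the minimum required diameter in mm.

47.1 mm

ω = 2π·29.6 = 186.0 rad/s, so T = P/ω = 264×745.7 / 186.0 = 1059 N·m.
For a solid shaft τ_max = 16T/(πd³), so d = (16T/(π τ_allow))^(1/3) = (16·1059/(π·5.15×10^7))^(1/3) = 0.04713 m.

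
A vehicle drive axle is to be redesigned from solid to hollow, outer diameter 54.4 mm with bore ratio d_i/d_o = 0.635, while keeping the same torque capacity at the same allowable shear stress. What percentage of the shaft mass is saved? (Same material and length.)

32.8 %

Equal τ_max and T ⇒ the solid shaft needs d_s³ = d_o³(1−k⁴), so d_s = 54.4·(1−0.635⁴)^(1/3) = 51.28 mm.
Area ratio A_h/A_s = d_o²(1−k²)/d_s² = (1−k²)/(1−k⁴)^(2/3) = 0.6717.
Mass saving = 1 − 0.6717 = 32.8 %.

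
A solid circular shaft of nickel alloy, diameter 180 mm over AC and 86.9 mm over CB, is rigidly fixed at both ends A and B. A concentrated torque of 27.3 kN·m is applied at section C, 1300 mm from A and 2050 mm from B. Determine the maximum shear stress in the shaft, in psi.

Compatibility: T_A·a/J_AC = T_B·b/J_CB with T_A + T_B = T₀.
J_AC = 1.03×10^-4 m⁴, J_CB = 5.60×10^-6 m⁴, so T_A = T₀·(J_AC/a)/((J_AC/a)+(J_CB/b)) = 26390 N·m, T_B = 909.1 N·m.
τ in each portion: τ_AC = 2.30×10^7 Pa, τ_CB = 7.06×10^6 Pa; maximum is in AC.
τ_max = T_AC·r/J = 26390·0.0900/1.03×10^-4 = 2.305×10^7 Pa.

3340 psi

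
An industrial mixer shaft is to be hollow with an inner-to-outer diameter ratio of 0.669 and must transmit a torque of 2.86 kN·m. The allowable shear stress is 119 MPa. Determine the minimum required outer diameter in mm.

For a hollow shaft with d_i/d_o = 0.669: τ_max = 16T/(π d_o³ (1−k⁴)), so d_o = [16T/(π τ_allow (1−k⁴))]^(1/3) = [16·2860/(π·1.19×10^8·0.7997)]^(1/3) = 0.05349 m.

53.5 mm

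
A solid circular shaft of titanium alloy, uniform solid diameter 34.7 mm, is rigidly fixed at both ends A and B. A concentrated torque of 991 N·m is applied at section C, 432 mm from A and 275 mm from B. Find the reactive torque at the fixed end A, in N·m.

With uniform GJ and both ends fixed, compatibility θ_AC = θ_CB gives T_A·a = T_B·b, together with T_A + T_B = T₀.
T_A = T₀·b/(a+b) = 991.0·275/707.0 = 385.5 N·m; T_B = 605.5 N·m.

385 N·m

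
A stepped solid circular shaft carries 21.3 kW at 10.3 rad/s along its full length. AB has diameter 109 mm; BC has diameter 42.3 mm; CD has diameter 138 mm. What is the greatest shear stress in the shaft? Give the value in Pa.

1.39e8 Pa

ω = 10.3 rad/s, so T = P/ω = 21.3×10³ / 10.30 = 2068 N·m.
Under the same torque, τ_max = 16T/(πd³) is largest where d is smallest — segment BC (d = 42.3 mm).
τ_max = 16·2068/(π·(0.0423)³) = 1.392×10^8 Pa.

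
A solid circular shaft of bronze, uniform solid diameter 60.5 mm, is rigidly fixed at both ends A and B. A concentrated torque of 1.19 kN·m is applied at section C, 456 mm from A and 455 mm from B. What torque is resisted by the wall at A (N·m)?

With uniform GJ and both ends fixed, compatibility θ_AC = θ_CB gives T_A·a = T_B·b, together with T_A + T_B = T₀.
T_A = T₀·b/(a+b) = 1190·455/911.0 = 594.3 N·m; T_B = 595.7 N·m.

594 N·m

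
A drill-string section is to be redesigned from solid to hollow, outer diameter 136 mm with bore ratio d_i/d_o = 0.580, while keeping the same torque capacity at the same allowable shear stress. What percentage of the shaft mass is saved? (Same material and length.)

Equal τ_max and T ⇒ the solid shaft needs d_s³ = d_o³(1−k⁴), so d_s = 136·(1−0.580⁴)^(1/3) = 130.7 mm.
Area ratio A_h/A_s = d_o²(1−k²)/d_s² = (1−k²)/(1−k⁴)^(2/3) = 0.7189.
Mass saving = 1 − 0.7189 = 28.1 %.

28.1 %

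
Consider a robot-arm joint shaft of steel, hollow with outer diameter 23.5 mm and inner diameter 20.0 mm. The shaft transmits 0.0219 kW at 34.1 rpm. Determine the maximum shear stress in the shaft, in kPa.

ω = 2π·34.1/60 = 3.571 rad/s, so T = P/ω = 0.0219×10³ / 3.571 = 6.133 N·m.
J = π(d_o⁴ − d_i⁴)/32 = π(0.0235⁴ − 0.0200⁴)/32 = 1.423×10^-8 m⁴.
τ_max = T·r/J = 6.133 × 0.0118 / 1.423×10^-8 = 5.063×10^6 Pa.

5060 kPa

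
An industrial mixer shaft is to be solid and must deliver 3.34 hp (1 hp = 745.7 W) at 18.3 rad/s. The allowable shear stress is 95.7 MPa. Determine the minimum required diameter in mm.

ω = 18.3 rad/s, so T = P/ω = 3.34×745.7 / 18.30 = 136.1 N·m.
For a solid shaft τ_max = 16T/(πd³), so d = (16T/(π τ_allow))^(1/3) = (16·136.1/(π·9.57×10^7))^(1/3) = 0.01935 m.

19.3 mm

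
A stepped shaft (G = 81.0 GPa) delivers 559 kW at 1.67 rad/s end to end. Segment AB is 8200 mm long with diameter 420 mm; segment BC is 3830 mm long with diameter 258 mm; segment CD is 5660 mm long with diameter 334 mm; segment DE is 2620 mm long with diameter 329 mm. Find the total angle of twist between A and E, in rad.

0.0760 rad

ω = 1.67 rad/s, so T = P/ω = 559×10³ / 1.670 = 334700 N·m.
J_AB = π(0.420)⁴/32 = 3.05×10^-3 m⁴; J_BC = π(0.258)⁴/32 = 4.35×10^-4 m⁴; J_CD = π(0.334)⁴/32 = 1.22×10^-3 m⁴; J_DE = π(0.329)⁴/32 = 1.15×10^-3 m⁴.
θ = (T/G)·Σ L_i/J_i = (334700/81.0×10⁹)·(8.20/3.05×10^-3 + 3.83/4.35×10^-4 + 5.66/1.22×10^-3 + 2.62/1.15×10^-3) = 0.07604 rad.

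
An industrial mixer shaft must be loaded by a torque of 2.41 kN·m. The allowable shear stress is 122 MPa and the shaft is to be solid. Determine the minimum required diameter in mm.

For a solid shaft τ_max = 16T/(πd³), so d = (16T/(π τ_allow))^(1/3) = (16·2410/(π·1.22×10^8))^(1/3) = 0.04651 m.

46.5 mm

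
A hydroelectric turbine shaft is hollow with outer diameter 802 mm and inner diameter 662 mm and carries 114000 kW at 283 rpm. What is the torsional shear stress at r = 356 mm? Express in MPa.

ω = 2π·283/60 = 29.64 rad/s, so T = P/ω = 114000×10³ / 29.64 = 3.847e6 N·m.
J = π(d_o⁴ − d_i⁴)/32 = π(0.802⁴ − 0.662⁴)/32 = 0.02176 m⁴.
Shear stress varies linearly with radius: τ = T·r/J = 3.847e6 × 0.356 / 0.02176 = 6.293×10^7 Pa.

62.9 MPa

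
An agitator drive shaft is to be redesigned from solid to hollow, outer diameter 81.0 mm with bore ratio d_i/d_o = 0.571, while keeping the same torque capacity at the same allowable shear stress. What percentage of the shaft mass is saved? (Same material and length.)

27.4 %

Equal τ_max and T ⇒ the solid shaft needs d_s³ = d_o³(1−k⁴), so d_s = 81.0·(1−0.571⁴)^(1/3) = 78.02 mm.
Area ratio A_h/A_s = d_o²(1−k²)/d_s² = (1−k²)/(1−k⁴)^(2/3) = 0.7264.
Mass saving = 1 − 0.7264 = 27.4 %.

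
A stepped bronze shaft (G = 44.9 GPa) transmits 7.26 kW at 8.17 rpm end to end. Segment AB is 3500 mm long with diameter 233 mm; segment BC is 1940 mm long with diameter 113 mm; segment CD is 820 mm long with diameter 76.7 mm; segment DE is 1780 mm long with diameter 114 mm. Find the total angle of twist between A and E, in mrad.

ω = 2π·8.17/60 = 0.8556 rad/s, so T = P/ω = 7.26×10³ / 0.8556 = 8486 N·m.
J_AB = π(0.233)⁴/32 = 2.89×10^-4 m⁴; J_BC = π(0.113)⁴/32 = 1.60×10^-5 m⁴; J_CD = π(0.0767)⁴/32 = 3.40×10^-6 m⁴; J_DE = π(0.114)⁴/32 = 1.66×10^-5 m⁴.
θ = (T/G)·Σ L_i/J_i = (8486/44.9×10⁹)·(3.50/2.89×10^-4 + 1.94/1.60×10^-5 + 0.820/3.40×10^-6 + 1.78/1.66×10^-5) = 0.09109 rad.

91.1 mrad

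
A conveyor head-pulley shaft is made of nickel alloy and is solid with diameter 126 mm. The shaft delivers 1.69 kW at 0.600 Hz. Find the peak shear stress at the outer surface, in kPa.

ω = 2π·0.600 = 3.770 rad/s, so T = P/ω = 1.69×10³ / 3.770 = 448.3 N·m.
J = πd⁴/32 = π(0.126)⁴/32 = 2.474×10^-5 m⁴.
τ_max = T·r/J = 448.3 × 0.0630 / 2.474×10^-5 = 1.141×10^6 Pa.

1140 kPa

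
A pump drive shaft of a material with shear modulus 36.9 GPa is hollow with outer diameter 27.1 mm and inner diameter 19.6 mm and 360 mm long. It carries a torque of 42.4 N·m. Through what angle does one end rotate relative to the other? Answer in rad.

J = π(d_o⁴ − d_i⁴)/32 = π(0.0271⁴ − 0.0196⁴)/32 = 3.846×10^-8 m⁴.
θ = T·L/(G·J) = 42.40 × 0.360 / (36.9×10⁹ × 3.846×10^-8) = 0.01075 rad.

0.0108 rad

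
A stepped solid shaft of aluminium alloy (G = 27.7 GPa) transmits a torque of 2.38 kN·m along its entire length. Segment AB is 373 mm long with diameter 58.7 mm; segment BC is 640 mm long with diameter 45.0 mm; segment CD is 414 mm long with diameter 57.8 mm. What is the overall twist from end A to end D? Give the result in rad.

0.197 rad

J_AB = π(0.0587)⁴/32 = 1.17×10^-6 m⁴; J_BC = π(0.0450)⁴/32 = 4.03×10^-7 m⁴; J_CD = π(0.0578)⁴/32 = 1.10×10^-6 m⁴.
θ = (T/G)·Σ L_i/J_i = (2380/27.7×10⁹)·(0.373/1.17×10^-6 + 0.640/4.03×10^-7 + 0.414/1.10×10^-6) = 0.1966 rad.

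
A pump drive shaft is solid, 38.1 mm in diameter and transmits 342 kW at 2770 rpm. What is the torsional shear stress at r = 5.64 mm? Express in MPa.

32.1 MPa

ω = 2π·2770/60 = 290.1 rad/s, so T = P/ω = 342×10³ / 290.1 = 1179 N·m.
J = πd⁴/32 = π(0.0381)⁴/32 = 2.069×10^-7 m⁴.
Shear stress varies linearly with radius: τ = T·r/J = 1179 × 0.00564 / 2.069×10^-7 = 3.214×10^7 Pa.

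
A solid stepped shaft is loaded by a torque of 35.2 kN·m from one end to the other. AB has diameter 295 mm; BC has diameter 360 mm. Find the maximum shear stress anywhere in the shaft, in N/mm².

6.98 N/mm²

Under the same torque, τ_max = 16T/(πd³) is largest where d is smallest — segment AB (d = 295 mm).
τ_max = 16·35200/(π·(0.295)³) = 6.983×10^6 Pa.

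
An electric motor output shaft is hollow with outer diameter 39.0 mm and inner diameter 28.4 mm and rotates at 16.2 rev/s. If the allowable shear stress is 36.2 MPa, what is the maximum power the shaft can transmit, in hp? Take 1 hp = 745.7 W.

J = π(d_o⁴ − d_i⁴)/32 = π(0.0390⁴ − 0.0284⁴)/32 = 1.633×10^-7 m⁴.
T_max = τ_allow·J/r = 3.62×10^7 × 1.633×10^-7 / 0.0195 = 303.1 N·m.
ω = 2π·16.2 = 101.8 rad/s, so P_max = T_max·ω = 3.085×10^4 W.

41.4 hp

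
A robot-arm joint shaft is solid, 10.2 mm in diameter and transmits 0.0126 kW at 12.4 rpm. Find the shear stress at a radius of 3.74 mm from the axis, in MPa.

ω = 2π·12.4/60 = 1.299 rad/s, so T = P/ω = 0.0126×10³ / 1.299 = 9.703 N·m.
J = πd⁴/32 = π(0.0102)⁴/32 = 1.063×10^-9 m⁴.
Shear stress varies linearly with radius: τ = T·r/J = 9.703 × 0.00374 / 1.063×10^-9 = 3.415×10^7 Pa.

34.2 MPa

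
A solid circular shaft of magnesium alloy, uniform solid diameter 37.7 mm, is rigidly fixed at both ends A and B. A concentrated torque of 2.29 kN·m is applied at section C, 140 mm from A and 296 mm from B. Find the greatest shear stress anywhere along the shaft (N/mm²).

With uniform GJ and both ends fixed, compatibility θ_AC = θ_CB gives T_A·a = T_B·b, together with T_A + T_B = T₀.
T_A = T₀·b/(a+b) = 2290·296/436.0 = 1555 N·m; T_B = 735.3 N·m.
τ in each portion: τ_AC = 1.48×10^8 Pa, τ_CB = 6.99×10^7 Pa; maximum is in AC.
τ_max = T_AC·r/J = 1555·0.0189/1.98×10^-7 = 1.478×10^8 Pa.

148 N/mm²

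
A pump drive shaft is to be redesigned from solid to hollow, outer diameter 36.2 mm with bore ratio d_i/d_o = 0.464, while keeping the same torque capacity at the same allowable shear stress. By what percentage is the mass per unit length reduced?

19.0 %

Equal τ_max and T ⇒ the solid shaft needs d_s³ = d_o³(1−k⁴), so d_s = 36.2·(1−0.464⁴)^(1/3) = 35.63 mm.
Area ratio A_h/A_s = d_o²(1−k²)/d_s² = (1−k²)/(1−k⁴)^(2/3) = 0.8099.
Mass saving = 1 − 0.8099 = 19.0 %.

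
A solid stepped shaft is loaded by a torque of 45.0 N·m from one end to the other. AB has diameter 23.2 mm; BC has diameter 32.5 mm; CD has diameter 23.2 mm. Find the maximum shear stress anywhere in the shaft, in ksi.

2.66 ksi

Under the same torque, τ_max = 16T/(πd³) is largest where d is smallest — segment AB (d = 23.2 mm).
τ_max = 16·45.00/(π·(0.0232)³) = 1.835×10^7 Pa.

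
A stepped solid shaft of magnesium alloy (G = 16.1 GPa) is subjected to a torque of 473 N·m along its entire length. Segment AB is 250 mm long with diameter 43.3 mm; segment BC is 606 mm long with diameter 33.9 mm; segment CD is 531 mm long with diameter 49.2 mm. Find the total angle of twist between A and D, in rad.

0.186 rad

J_AB = π(0.0433)⁴/32 = 3.45×10^-7 m⁴; J_BC = π(0.0339)⁴/32 = 1.30×10^-7 m⁴; J_CD = π(0.0492)⁴/32 = 5.75×10^-7 m⁴.
θ = (T/G)·Σ L_i/J_i = (473.0/16.1×10⁹)·(0.250/3.45×10^-7 + 0.606/1.30×10^-7 + 0.531/5.75×10^-7) = 0.1857 rad.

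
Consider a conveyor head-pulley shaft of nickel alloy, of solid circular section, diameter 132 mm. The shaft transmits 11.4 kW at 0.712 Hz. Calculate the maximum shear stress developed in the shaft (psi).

818 psi

ω = 2π·0.712 = 4.474 rad/s, so T = P/ω = 11.4×10³ / 4.474 = 2548 N·m.
J = πd⁴/32 = π(0.132)⁴/32 = 2.981×10^-5 m⁴.
τ_max = T·r/J = 2548 × 0.0660 / 2.981×10^-5 = 5.643×10^6 Pa.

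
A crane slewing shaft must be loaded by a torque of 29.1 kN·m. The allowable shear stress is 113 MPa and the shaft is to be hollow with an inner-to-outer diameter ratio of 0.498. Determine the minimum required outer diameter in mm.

112 mm

For a hollow shaft with d_i/d_o = 0.498: τ_max = 16T/(π d_o³ (1−k⁴)), so d_o = [16T/(π τ_allow (1−k⁴))]^(1/3) = [16·29100/(π·1.13×10^8·0.9385)]^(1/3) = 0.1118 m.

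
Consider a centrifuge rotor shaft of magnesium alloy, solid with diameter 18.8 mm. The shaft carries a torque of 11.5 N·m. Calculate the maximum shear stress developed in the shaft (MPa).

J = πd⁴/32 = π(0.0188)⁴/32 = 1.226×10^-8 m⁴.
τ_max = T·r/J = 11.50 × 0.00940 / 1.226×10^-8 = 8.814×10^6 Pa.

8.81 MPa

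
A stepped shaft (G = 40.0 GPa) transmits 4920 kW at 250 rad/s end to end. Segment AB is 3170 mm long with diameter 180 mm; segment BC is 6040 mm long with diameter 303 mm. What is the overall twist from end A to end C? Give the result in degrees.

1.07°

ω = 250 rad/s, so T = P/ω = 4920×10³ / 250.0 = 19680 N·m.
J_AB = π(0.180)⁴/32 = 1.03×10^-4 m⁴; J_BC = π(0.303)⁴/32 = 8.28×10^-4 m⁴.
θ = (T/G)·Σ L_i/J_i = (19680/40.0×10⁹)·(3.17/1.03×10^-4 + 6.04/8.28×10^-4) = 0.01872 rad.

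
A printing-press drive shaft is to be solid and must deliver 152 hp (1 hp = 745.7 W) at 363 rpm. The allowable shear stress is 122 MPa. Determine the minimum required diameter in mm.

ω = 2π·363/60 = 38.01 rad/s, so T = P/ω = 152×745.7 / 38.01 = 2982 N·m.
For a solid shaft τ_max = 16T/(πd³), so d = (16T/(π τ_allow))^(1/3) = (16·2982/(π·1.22×10^8))^(1/3) = 0.04993 m.

49.9 mm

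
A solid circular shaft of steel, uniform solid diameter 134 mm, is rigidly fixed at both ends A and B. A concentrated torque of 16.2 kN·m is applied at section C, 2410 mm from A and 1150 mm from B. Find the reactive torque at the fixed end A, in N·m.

5230 N·m

With uniform GJ and both ends fixed, compatibility θ_AC = θ_CB gives T_A·a = T_B·b, together with T_A + T_B = T₀.
T_A = T₀·b/(a+b) = 16200·1150/3560 = 5233 N·m; T_B = 10970 N·m.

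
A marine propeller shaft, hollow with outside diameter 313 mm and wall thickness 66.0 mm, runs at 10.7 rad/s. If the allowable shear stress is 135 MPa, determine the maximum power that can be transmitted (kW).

7720 kW

J = π(d_o⁴ − d_i⁴)/32 = π(0.313⁴ − 0.181⁴)/32 = 8.369×10^-4 m⁴.
T_max = τ_allow·J/r = 1.35×10^8 × 8.369×10^-4 / 0.157 = 721900 N·m.
ω = 10.7 rad/s, so P_max = T_max·ω = 7.725×10^6 W.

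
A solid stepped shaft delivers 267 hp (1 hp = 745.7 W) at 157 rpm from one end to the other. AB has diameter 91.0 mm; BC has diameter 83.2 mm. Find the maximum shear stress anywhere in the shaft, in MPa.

ω = 2π·157/60 = 16.44 rad/s, so T = P/ω = 267×745.7 / 16.44 = 12110 N·m.
Under the same torque, τ_max = 16T/(πd³) is largest where d is smallest — segment BC (d = 83.2 mm).
τ_max = 16·12110/(π·(0.0832)³) = 1.071×10^8 Pa.

107 MPa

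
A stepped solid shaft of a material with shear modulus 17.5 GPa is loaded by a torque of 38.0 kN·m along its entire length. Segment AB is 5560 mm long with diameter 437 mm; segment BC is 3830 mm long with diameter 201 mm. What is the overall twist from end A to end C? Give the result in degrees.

J_AB = π(0.437)⁴/32 = 3.58×10^-3 m⁴; J_BC = π(0.201)⁴/32 = 1.60×10^-4 m⁴.
θ = (T/G)·Σ L_i/J_i = (38000/17.5×10⁹)·(5.56/3.58×10^-3 + 3.83/1.60×10^-4) = 0.05527 rad.

3.17°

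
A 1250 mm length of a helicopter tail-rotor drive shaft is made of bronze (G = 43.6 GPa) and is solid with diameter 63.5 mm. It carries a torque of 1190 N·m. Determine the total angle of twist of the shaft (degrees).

J = πd⁴/32 = π(0.0635)⁴/32 = 1.596×10^-6 m⁴.
θ = T·L/(G·J) = 1190 × 1.25 / (43.6×10⁹ × 1.596×10^-6) = 0.02137 rad.

1.22°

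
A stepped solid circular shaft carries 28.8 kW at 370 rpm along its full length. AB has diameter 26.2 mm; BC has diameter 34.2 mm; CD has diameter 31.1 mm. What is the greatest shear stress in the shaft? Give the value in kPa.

210000 kPa

ω = 2π·370/60 = 38.75 rad/s, so T = P/ω = 28.8×10³ / 38.75 = 743.3 N·m.
Under the same torque, τ_max = 16T/(πd³) is largest where d is smallest — segment AB (d = 26.2 mm).
τ_max = 16·743.3/(π·(0.0262)³) = 2.105×10^8 Pa.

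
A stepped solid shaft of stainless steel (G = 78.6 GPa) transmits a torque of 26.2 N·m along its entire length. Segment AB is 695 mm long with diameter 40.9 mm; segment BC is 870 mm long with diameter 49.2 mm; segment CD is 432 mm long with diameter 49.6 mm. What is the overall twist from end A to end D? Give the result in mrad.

1.59 mrad

J_AB = π(0.0409)⁴/32 = 2.75×10^-7 m⁴; J_BC = π(0.0492)⁴/32 = 5.75×10^-7 m⁴; J_CD = π(0.0496)⁴/32 = 5.94×10^-7 m⁴.
θ = (T/G)·Σ L_i/J_i = (26.20/78.6×10⁹)·(0.695/2.75×10^-7 + 0.870/5.75×10^-7 + 0.432/5.94×10^-7) = 1.590×10^-3 rad.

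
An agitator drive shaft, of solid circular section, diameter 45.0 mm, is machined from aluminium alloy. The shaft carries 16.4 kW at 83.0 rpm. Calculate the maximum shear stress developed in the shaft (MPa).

ω = 2π·83.0/60 = 8.692 rad/s, so T = P/ω = 16.4×10³ / 8.692 = 1887 N·m.
J = πd⁴/32 = π(0.0450)⁴/32 = 4.026×10^-7 m⁴.
τ_max = T·r/J = 1887 × 0.0225 / 4.026×10^-7 = 1.055×10^8 Pa.

105 MPa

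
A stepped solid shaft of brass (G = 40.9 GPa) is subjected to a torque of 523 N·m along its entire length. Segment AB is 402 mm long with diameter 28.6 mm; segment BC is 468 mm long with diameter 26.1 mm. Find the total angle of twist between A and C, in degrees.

J_AB = π(0.0286)⁴/32 = 6.57×10^-8 m⁴; J_BC = π(0.0261)⁴/32 = 4.56×10^-8 m⁴.
θ = (T/G)·Σ L_i/J_i = (523.0/40.9×10⁹)·(0.402/6.57×10^-8 + 0.468/4.56×10^-8) = 0.2096 rad.

12.0°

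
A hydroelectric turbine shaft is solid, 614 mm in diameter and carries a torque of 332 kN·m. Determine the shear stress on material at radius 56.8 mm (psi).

196 psi

J = πd⁴/32 = π(0.614)⁴/32 = 0.01395 m⁴.
Shear stress varies linearly with radius: τ = T·r/J = 332000 × 0.0568 / 0.01395 = 1.351×10^6 Pa.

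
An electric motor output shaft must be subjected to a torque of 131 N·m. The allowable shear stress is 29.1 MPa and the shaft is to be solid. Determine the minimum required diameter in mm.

For a solid shaft τ_max = 16T/(πd³), so d = (16T/(π τ_allow))^(1/3) = (16·131.0/(π·2.91×10^7))^(1/3) = 0.02841 m.

28.4 mm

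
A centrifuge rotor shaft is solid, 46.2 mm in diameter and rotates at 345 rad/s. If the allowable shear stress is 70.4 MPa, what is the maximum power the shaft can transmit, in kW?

470 kW

J = πd⁴/32 = π(0.0462)⁴/32 = 4.473×10^-7 m⁴.
T_max = τ_allow·J/r = 7.04×10^7 × 4.473×10^-7 / 0.0231 = 1363 N·m.
ω = 345 rad/s, so P_max = T_max·ω = 4.703×10^5 W.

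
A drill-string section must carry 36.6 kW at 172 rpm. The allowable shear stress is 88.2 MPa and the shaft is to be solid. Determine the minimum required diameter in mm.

49.0 mm

ω = 2π·172/60 = 18.01 rad/s, so T = P/ω = 36.6×10³ / 18.01 = 2032 N·m.
For a solid shaft τ_max = 16T/(πd³), so d = (16T/(π τ_allow))^(1/3) = (16·2032/(π·8.82×10^7))^(1/3) = 0.04896 m.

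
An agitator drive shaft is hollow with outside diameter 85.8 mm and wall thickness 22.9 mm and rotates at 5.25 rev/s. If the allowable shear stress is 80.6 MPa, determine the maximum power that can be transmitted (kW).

J = π(d_o⁴ − d_i⁴)/32 = π(0.0858⁴ − 0.0400⁴)/32 = 5.069×10^-6 m⁴.
T_max = τ_allow·J/r = 8.06×10^7 × 5.069×10^-6 / 0.0429 = 9524 N·m.
ω = 2π·5.25 = 32.99 rad/s, so P_max = T_max·ω = 3.142×10^5 W.

314 kW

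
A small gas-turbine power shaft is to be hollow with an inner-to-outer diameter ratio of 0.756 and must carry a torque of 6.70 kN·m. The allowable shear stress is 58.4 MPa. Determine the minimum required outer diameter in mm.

For a hollow shaft with d_i/d_o = 0.756: τ_max = 16T/(π d_o³ (1−k⁴)), so d_o = [16T/(π τ_allow (1−k⁴))]^(1/3) = [16·6700/(π·5.84×10^7·0.6733)]^(1/3) = 0.09538 m.

95.4 mm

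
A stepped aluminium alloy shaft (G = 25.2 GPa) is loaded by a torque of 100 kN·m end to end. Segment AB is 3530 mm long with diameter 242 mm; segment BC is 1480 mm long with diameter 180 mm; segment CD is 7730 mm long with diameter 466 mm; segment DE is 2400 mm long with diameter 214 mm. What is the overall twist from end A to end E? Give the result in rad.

0.151 rad

J_AB = π(0.242)⁴/32 = 3.37×10^-4 m⁴; J_BC = π(0.180)⁴/32 = 1.03×10^-4 m⁴; J_CD = π(0.466)⁴/32 = 4.63×10^-3 m⁴; J_DE = π(0.214)⁴/32 = 2.06×10^-4 m⁴.
θ = (T/G)·Σ L_i/J_i = (100000/25.2×10⁹)·(3.53/3.37×10^-4 + 1.48/1.03×10^-4 + 7.73/4.63×10^-3 + 2.40/2.06×10^-4) = 0.1515 rad.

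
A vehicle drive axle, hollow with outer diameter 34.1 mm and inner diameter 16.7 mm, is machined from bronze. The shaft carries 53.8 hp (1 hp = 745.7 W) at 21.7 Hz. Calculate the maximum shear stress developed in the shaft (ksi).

5.82 ksi

ω = 2π·21.7 = 136.3 rad/s, so T = P/ω = 53.8×745.7 / 136.3 = 294.2 N·m.
J = π(d_o⁴ − d_i⁴)/32 = π(0.0341⁴ − 0.0167⁴)/32 = 1.251×10^-7 m⁴.
τ_max = T·r/J = 294.2 × 0.0170 / 1.251×10^-7 = 4.010×10^7 Pa.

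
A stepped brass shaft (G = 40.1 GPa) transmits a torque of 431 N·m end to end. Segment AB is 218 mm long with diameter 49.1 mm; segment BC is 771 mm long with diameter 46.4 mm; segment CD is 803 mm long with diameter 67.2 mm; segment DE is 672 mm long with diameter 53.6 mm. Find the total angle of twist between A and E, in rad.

J_AB = π(0.0491)⁴/32 = 5.71×10^-7 m⁴; J_BC = π(0.0464)⁴/32 = 4.55×10^-7 m⁴; J_CD = π(0.0672)⁴/32 = 2.00×10^-6 m⁴; J_DE = π(0.0536)⁴/32 = 8.10×10^-7 m⁴.
θ = (T/G)·Σ L_i/J_i = (431.0/40.1×10⁹)·(0.218/5.71×10^-7 + 0.771/4.55×10^-7 + 0.803/2.00×10^-6 + 0.672/8.10×10^-7) = 0.03554 rad.

0.0355 rad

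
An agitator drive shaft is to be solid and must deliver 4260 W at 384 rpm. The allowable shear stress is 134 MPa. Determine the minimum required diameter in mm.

15.9 mm

ω = 2π·384/60 = 40.21 rad/s, so T = P/ω = 4260 / 40.21 = 105.9 N·m.
For a solid shaft τ_max = 16T/(πd³), so d = (16T/(π τ_allow))^(1/3) = (16·105.9/(π·1.34×10^8))^(1/3) = 0.01591 m.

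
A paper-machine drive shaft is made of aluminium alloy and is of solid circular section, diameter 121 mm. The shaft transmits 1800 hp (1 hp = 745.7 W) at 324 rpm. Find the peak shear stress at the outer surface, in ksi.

16.5 ksi

ω = 2π·324/60 = 33.93 rad/s, so T = P/ω = 1800×745.7 / 33.93 = 39560 N·m.
J = πd⁴/32 = π(0.121)⁴/32 = 2.104×10^-5 m⁴.
τ_max = T·r/J = 39560 × 0.0605 / 2.104×10^-5 = 1.137×10^8 Pa.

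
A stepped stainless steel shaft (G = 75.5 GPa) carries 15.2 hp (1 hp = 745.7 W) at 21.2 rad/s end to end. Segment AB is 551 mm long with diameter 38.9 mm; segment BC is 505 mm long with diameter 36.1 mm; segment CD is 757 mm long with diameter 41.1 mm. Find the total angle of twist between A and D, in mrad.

ω = 21.2 rad/s, so T = P/ω = 15.2×745.7 / 21.20 = 534.7 N·m.
J_AB = π(0.0389)⁴/32 = 2.25×10^-7 m⁴; J_BC = π(0.0361)⁴/32 = 1.67×10^-7 m⁴; J_CD = π(0.0411)⁴/32 = 2.80×10^-7 m⁴.
θ = (T/G)·Σ L_i/J_i = (534.7/75.5×10⁹)·(0.551/2.25×10^-7 + 0.505/1.67×10^-7 + 0.757/2.80×10^-7) = 0.05794 rad.

57.9 mrad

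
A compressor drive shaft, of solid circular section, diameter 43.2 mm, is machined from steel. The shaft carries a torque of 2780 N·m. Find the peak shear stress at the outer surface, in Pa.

1.76e8 Pa

J = πd⁴/32 = π(0.0432)⁴/32 = 3.419×10^-7 m⁴.
τ_max = T·r/J = 2780 × 0.0216 / 3.419×10^-7 = 1.756×10^8 Pa.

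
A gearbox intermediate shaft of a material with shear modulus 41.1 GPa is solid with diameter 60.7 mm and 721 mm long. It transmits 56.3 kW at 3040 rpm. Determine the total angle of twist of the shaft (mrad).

ω = 2π·3040/60 = 318.3 rad/s, so T = P/ω = 56.3×10³ / 318.3 = 176.9 N·m.
J = πd⁴/32 = π(0.0607)⁴/32 = 1.333×10^-6 m⁴.
θ = T·L/(G·J) = 176.9 × 0.721 / (41.1×10⁹ × 1.333×10^-6) = 2.328×10^-3 rad.

2.33 mrad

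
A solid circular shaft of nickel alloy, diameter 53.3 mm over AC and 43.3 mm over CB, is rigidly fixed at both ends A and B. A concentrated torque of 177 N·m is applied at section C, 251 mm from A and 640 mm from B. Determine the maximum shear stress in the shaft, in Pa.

Compatibility: T_A·a/J_AC = T_B·b/J_CB with T_A + T_B = T₀.
J_AC = 7.92×10^-7 m⁴, J_CB = 3.45×10^-7 m⁴, so T_A = T₀·(J_AC/a)/((J_AC/a)+(J_CB/b)) = 151.2 N·m, T_B = 25.82 N·m.
τ in each portion: τ_AC = 5.08×10^6 Pa, τ_CB = 1.62×10^6 Pa; maximum is in AC.
τ_max = T_AC·r/J = 151.2·0.0267/7.92×10^-7 = 5.085×10^6 Pa.

5.08e6 Pa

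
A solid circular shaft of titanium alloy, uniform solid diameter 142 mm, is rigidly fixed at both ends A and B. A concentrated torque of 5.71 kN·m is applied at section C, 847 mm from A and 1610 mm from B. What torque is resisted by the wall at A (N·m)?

With uniform GJ and both ends fixed, compatibility θ_AC = θ_CB gives T_A·a = T_B·b, together with T_A + T_B = T₀.
T_A = T₀·b/(a+b) = 5710·1610/2457 = 3742 N·m; T_B = 1968 N·m.

3740 N·m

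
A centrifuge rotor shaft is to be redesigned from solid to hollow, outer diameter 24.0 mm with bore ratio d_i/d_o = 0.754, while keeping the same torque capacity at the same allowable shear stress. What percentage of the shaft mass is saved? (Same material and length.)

44.0 %

Equal τ_max and T ⇒ the solid shaft needs d_s³ = d_o³(1−k⁴), so d_s = 24.0·(1−0.754⁴)^(1/3) = 21.07 mm.
Area ratio A_h/A_s = d_o²(1−k²)/d_s² = (1−k²)/(1−k⁴)^(2/3) = 0.5598.
Mass saving = 1 − 0.5598 = 44.0 %.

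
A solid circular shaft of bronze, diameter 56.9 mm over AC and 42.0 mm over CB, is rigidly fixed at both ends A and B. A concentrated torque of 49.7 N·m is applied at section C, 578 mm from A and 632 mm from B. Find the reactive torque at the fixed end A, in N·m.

39.1 N·m

Compatibility: T_A·a/J_AC = T_B·b/J_CB with T_A + T_B = T₀.
J_AC = 1.03×10^-6 m⁴, J_CB = 3.05×10^-7 m⁴, so T_A = T₀·(J_AC/a)/((J_AC/a)+(J_CB/b)) = 39.09 N·m, T_B = 10.61 N·m.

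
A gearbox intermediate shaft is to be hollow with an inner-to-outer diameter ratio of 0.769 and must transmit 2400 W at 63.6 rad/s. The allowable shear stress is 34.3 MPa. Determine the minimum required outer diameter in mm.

20.5 mm

ω = 63.6 rad/s, so T = P/ω = 2400 / 63.60 = 37.74 N·m.
For a hollow shaft with d_i/d_o = 0.769: τ_max = 16T/(π d_o³ (1−k⁴)), so d_o = [16T/(π τ_allow (1−k⁴))]^(1/3) = [16·37.74/(π·3.43×10^7·0.6503)]^(1/3) = 0.02050 m.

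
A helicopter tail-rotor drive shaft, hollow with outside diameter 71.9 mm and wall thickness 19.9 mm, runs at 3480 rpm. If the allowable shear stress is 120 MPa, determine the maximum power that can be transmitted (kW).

3060 kW

J = π(d_o⁴ − d_i⁴)/32 = π(0.0719⁴ − 0.0321⁴)/32 = 2.519×10^-6 m⁴.
T_max = τ_allow·J/r = 1.20×10^8 × 2.519×10^-6 / 0.0360 = 8410 N·m.
ω = 2π·3480/60 = 364.4 rad/s, so P_max = T_max·ω = 3.065×10^6 W.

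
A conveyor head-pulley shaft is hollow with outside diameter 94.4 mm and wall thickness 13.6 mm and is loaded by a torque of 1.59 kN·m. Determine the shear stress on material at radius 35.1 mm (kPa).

J = π(d_o⁴ − d_i⁴)/32 = π(0.0944⁴ − 0.0672⁴)/32 = 5.794×10^-6 m⁴.
Shear stress varies linearly with radius: τ = T·r/J = 1590 × 0.0351 / 5.794×10^-6 = 9.632×10^6 Pa.

9630 kPa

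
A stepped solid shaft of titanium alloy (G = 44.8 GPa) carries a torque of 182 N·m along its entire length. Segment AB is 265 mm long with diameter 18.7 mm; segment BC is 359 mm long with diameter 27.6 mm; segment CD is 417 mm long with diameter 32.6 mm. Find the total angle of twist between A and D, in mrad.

131 mrad

J_AB = π(0.0187)⁴/32 = 1.20×10^-8 m⁴; J_BC = π(0.0276)⁴/32 = 5.70×10^-8 m⁴; J_CD = π(0.0326)⁴/32 = 1.11×10^-7 m⁴.
θ = (T/G)·Σ L_i/J_i = (182.0/44.8×10⁹)·(0.265/1.20×10^-8 + 0.359/5.70×10^-8 + 0.417/1.11×10^-7) = 0.1306 rad.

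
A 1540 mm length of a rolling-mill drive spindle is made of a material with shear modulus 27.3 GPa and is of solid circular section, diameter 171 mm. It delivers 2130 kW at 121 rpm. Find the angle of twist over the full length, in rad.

ω = 2π·121/60 = 12.67 rad/s, so T = P/ω = 2130×10³ / 12.67 = 168100 N·m.
J = πd⁴/32 = π(0.171)⁴/32 = 8.394×10^-5 m⁴.
θ = T·L/(G·J) = 168100 × 1.54 / (27.3×10⁹ × 8.394×10^-5) = 0.1130 rad.

0.113 rad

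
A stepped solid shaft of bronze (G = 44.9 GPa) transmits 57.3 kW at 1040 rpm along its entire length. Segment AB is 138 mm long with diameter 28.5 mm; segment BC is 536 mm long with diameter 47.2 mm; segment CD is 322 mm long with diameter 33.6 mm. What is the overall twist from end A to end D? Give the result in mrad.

ω = 2π·1040/60 = 108.9 rad/s, so T = P/ω = 57.3×10³ / 108.9 = 526.1 N·m.
J_AB = π(0.0285)⁴/32 = 6.48×10^-8 m⁴; J_BC = π(0.0472)⁴/32 = 4.87×10^-7 m⁴; J_CD = π(0.0336)⁴/32 = 1.25×10^-7 m⁴.
θ = (T/G)·Σ L_i/J_i = (526.1/44.9×10⁹)·(0.138/6.48×10^-8 + 0.536/4.87×10^-7 + 0.322/1.25×10^-7) = 0.06801 rad.

68.0 mrad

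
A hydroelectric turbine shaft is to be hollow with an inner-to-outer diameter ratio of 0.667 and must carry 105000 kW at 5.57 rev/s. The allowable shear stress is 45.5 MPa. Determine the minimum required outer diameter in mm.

ω = 2π·5.57 = 35.00 rad/s, so T = P/ω = 105000×10³ / 35.00 = 3.000e6 N·m.
For a hollow shaft with d_i/d_o = 0.667: τ_max = 16T/(π d_o³ (1−k⁴)), so d_o = [16T/(π τ_allow (1−k⁴))]^(1/3) = [16·3.000e6/(π·4.55×10^7·0.8021)]^(1/3) = 0.7481 m.

748 mm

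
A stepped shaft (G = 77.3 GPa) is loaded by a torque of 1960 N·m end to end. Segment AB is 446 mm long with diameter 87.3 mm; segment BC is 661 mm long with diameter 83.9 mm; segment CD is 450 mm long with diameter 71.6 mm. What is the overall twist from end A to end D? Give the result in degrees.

J_AB = π(0.0873)⁴/32 = 5.70×10^-6 m⁴; J_BC = π(0.0839)⁴/32 = 4.86×10^-6 m⁴; J_CD = π(0.0716)⁴/32 = 2.58×10^-6 m⁴.
θ = (T/G)·Σ L_i/J_i = (1960/77.3×10⁹)·(0.446/5.70×10^-6 + 0.661/4.86×10^-6 + 0.450/2.58×10^-6) = 9.851×10^-3 rad.

0.564°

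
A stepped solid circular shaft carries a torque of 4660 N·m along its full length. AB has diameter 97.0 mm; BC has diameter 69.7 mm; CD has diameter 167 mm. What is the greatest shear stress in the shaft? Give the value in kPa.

70100 kPa

Under the same torque, τ_max = 16T/(πd³) is largest where d is smallest — segment BC (d = 69.7 mm).
τ_max = 16·4660/(π·(0.0697)³) = 7.009×10^7 Pa.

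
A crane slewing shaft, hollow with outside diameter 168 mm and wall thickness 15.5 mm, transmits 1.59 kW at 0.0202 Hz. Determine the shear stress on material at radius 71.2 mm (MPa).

20.4 MPa

ω = 2π·0.0202 = 0.1269 rad/s, so T = P/ω = 1.59×10³ / 0.1269 = 12530 N·m.
J = π(d_o⁴ − d_i⁴)/32 = π(0.168⁴ − 0.137⁴)/32 = 4.362×10^-5 m⁴.
Shear stress varies linearly with radius: τ = T·r/J = 12530 × 0.0712 / 4.362×10^-5 = 2.045×10^7 Pa.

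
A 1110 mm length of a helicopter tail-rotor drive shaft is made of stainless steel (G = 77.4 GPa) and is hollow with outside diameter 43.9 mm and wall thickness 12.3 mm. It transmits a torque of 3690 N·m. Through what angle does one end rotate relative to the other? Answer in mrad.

151 mrad

J = π(d_o⁴ − d_i⁴)/32 = π(0.0439⁴ − 0.0193⁴)/32 = 3.510×10^-7 m⁴.
θ = T·L/(G·J) = 3690 × 1.11 / (77.4×10⁹ × 3.510×10^-7) = 0.1508 rad.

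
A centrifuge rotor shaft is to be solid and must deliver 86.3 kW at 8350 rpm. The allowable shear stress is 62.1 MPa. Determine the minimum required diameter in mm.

ω = 2π·8350/60 = 874.4 rad/s, so T = P/ω = 86.3×10³ / 874.4 = 98.70 N·m.
For a solid shaft τ_max = 16T/(πd³), so d = (16T/(π τ_allow))^(1/3) = (16·98.70/(π·6.21×10^7))^(1/3) = 0.02008 m.

20.1 mm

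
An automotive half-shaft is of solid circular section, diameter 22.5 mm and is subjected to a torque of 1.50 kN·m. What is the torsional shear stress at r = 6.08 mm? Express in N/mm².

362 N/mm²

J = πd⁴/32 = π(0.0225)⁴/32 = 2.516×10^-8 m⁴.
Shear stress varies linearly with radius: τ = T·r/J = 1500 × 0.00608 / 2.516×10^-8 = 3.625×10^8 Pa.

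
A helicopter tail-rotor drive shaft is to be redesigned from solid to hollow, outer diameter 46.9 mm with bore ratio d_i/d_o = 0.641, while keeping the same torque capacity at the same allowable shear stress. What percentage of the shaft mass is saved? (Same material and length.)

Equal τ_max and T ⇒ the solid shaft needs d_s³ = d_o³(1−k⁴), so d_s = 46.9·(1−0.641⁴)^(1/3) = 44.10 mm.
Area ratio A_h/A_s = d_o²(1−k²)/d_s² = (1−k²)/(1−k⁴)^(2/3) = 0.6664.
Mass saving = 1 − 0.6664 = 33.4 %.

33.4 %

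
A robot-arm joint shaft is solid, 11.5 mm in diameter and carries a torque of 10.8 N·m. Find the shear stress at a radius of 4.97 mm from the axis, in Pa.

J = πd⁴/32 = π(0.0115)⁴/32 = 1.717×10^-9 m⁴.
Shear stress varies linearly with radius: τ = T·r/J = 10.80 × 0.00497 / 1.717×10^-9 = 3.126×10^7 Pa.

3.13e7 Pa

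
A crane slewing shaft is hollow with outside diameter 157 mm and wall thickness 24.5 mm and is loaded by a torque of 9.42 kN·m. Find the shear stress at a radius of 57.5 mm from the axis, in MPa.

J = π(d_o⁴ − d_i⁴)/32 = π(0.157⁴ − 0.108⁴)/32 = 4.629×10^-5 m⁴.
Shear stress varies linearly with radius: τ = T·r/J = 9420 × 0.0575 / 4.629×10^-5 = 1.170×10^7 Pa.

11.7 MPa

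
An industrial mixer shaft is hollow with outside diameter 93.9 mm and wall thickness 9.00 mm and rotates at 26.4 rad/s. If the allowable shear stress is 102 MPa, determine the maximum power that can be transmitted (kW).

251 kW

J = π(d_o⁴ − d_i⁴)/32 = π(0.0939⁴ − 0.0759⁴)/32 = 4.374×10^-6 m⁴.
T_max = τ_allow·J/r = 1.02×10^8 × 4.374×10^-6 / 0.0470 = 9503 N·m.
ω = 26.4 rad/s, so P_max = T_max·ω = 2.509×10^5 W.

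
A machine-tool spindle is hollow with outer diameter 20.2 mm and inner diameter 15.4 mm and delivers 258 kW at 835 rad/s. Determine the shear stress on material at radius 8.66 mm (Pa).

ω = 835 rad/s, so T = P/ω = 258×10³ / 835.0 = 309.0 N·m.
J = π(d_o⁴ − d_i⁴)/32 = π(0.0202⁴ − 0.0154⁴)/32 = 1.082×10^-8 m⁴.
Shear stress varies linearly with radius: τ = T·r/J = 309.0 × 0.00866 / 1.082×10^-8 = 2.472×10^8 Pa.

2.47e8 Pa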